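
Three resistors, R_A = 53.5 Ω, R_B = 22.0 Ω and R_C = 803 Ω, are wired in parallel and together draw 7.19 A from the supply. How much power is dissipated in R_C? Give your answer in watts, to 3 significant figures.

15.1 W

Only the total current is stated, so first find the parallel equivalent to get the voltage across the combination.
1/R_eq = 1/53.5 + 1/22.0 + 1/803 ⇒ R_eq = 15.29 Ω
V = I_total × R_eq = 7.190 × 15.29 = 110.0 V
P_R_C = V² / R_C = (110.0)² / 803 = 15.06 W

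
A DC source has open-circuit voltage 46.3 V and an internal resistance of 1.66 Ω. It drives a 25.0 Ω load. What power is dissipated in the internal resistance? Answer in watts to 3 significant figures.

The source's internal resistance is just another series element carrying I; its dissipation is I²r.
I = ε / (r + R) = 46.3 / (1.66 + 25.0) = 1.737 A
P_int = I² r = (1.737)² × 1.66 = 5.007 W

5.01 W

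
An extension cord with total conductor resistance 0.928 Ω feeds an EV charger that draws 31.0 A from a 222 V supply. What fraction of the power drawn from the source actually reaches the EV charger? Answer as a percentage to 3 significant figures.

87.0 %

The extension cord carries the full 31.0 A.
P_line = I² R_line = (31.00)² × 0.928 = 891.8 W
P_source = V I = 222 × 31.00 = 6882 W; P_load = 5990 W
η = P_load / P_source = 5990 / 6882 = 0.8704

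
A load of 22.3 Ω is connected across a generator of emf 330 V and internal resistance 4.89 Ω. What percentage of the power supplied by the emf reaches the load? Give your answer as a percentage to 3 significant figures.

η = P_load/(P_load+P_int) = I²R/(I²R+I²r) = R/(R+r) — the I² cancels for series elements.
η = R / (R + r) = 22.3 / (22.3 + 4.89) = 0.8202

82.0 %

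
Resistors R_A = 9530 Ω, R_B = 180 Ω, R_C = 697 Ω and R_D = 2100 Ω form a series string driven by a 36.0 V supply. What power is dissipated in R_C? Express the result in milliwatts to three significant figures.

5.77 mW

Series elements share the same current, so find I first, then use P = I²R.
R_total = 9530 + 180 + 697 + 2100 = 12510 Ω
I = V / R_total = 36.0 / 12510 = 0.002878 A
P_R_C = I² × R_C = (0.002878)² × 697 = 0.005775 W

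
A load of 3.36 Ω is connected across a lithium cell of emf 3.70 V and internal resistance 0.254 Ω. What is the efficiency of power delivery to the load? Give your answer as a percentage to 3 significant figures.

93.0 %

Efficiency is P_load / P_total. With a series r and R sharing the same I, P = I²R for each, so η = R/(R+r).
η = R / (R + r) = 3.36 / (3.36 + 0.254) = 0.9297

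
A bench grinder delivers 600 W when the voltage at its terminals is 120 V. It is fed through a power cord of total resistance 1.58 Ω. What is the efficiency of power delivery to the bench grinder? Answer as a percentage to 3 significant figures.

93.8 %

I = P / V = 600 / 120 = 5.000 A through the power cord.
P_line = I² R_line = (5.000)² × 1.58 = 39.50 W
P_source = P_load + P_line = 600.0 + 39.50 = 639.5 W
η = P_load / P_source = 600.0 / 639.5 = 0.9382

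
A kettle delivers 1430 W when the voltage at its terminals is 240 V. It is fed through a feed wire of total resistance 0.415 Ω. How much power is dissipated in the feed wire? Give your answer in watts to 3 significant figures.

14.7 W

Only the current and the line resistance are needed for the I²R loss.
I = P / V = 1430 / 240 = 5.958 A through the feed wire.
P_line = I² R_line = (5.958)² × 0.415 = 14.73 W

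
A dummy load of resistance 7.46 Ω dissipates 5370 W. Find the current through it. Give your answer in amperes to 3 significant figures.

Inverting the appropriate power form: I = √(P / R).
I = √(5370 / 7.46) = 26.83 A

26.8 A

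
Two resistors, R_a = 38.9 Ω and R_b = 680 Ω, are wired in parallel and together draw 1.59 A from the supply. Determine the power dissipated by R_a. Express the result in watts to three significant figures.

We need the common branch voltage; get it from I_total × R_eq, then P = V²/R for the branch.
1/R_eq = 1/38.9 + 1/680 ⇒ R_eq = 36.80 Ω
V = I_total × R_eq = 1.590 × 36.80 = 58.50 V
P_R_a = V² / R_a = (58.50)² / 38.9 = 87.99 W

88.0 W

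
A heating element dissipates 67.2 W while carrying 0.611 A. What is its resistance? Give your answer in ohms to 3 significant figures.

180 Ω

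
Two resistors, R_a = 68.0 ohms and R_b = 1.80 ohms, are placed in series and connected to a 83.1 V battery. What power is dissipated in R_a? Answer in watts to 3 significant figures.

Every series element carries the same I. Get I from the total resistance, then P = I² × R_a.
R_total = 68.0 + 1.80 = 69.80 Ω
I = V / R_total = 83.1 / 69.80 = 1.191 A
P_R_a = I² × R_a = (1.191)² × 68.0 = 96.38 W

96.4 W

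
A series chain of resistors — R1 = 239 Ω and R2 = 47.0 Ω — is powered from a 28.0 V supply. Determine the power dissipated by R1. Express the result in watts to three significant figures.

2.29 W

Series elements share the same current, so find I first, then use P = I²R.
R_total = 239 + 47.0 = 286.0 Ω
I = V / R_total = 28.0 / 286.0 = 0.09790 A
P_R1 = I² × R1 = (0.09790)² × 239 = 2.291 W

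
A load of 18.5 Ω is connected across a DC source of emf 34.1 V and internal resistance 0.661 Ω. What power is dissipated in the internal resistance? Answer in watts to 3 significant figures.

2.09 W

Internal loss is I²r, with I set by the total series resistance r+R.
I = ε / (r + R) = 34.1 / (0.661 + 18.5) = 1.780 A
P_int = I² r = (1.780)² × 0.661 = 2.094 W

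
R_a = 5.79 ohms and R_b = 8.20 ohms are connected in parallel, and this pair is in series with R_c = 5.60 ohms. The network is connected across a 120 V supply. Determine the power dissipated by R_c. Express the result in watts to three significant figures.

997 W

Combine R_a and R_b into their parallel equivalent first, reducing the network to two series resistors.
R_p = (5.79×8.20)/(5.79+8.20) = 3.394 Ω
R_total = R_p + 5.60 = 3.394 + 5.60 = 8.994 Ω
I = V / R_total = 120 / 8.994 = 13.34 A
R_c carries the full series current, so P = I²R.
P_R_c = (13.34)² × 5.60 = 996.9 W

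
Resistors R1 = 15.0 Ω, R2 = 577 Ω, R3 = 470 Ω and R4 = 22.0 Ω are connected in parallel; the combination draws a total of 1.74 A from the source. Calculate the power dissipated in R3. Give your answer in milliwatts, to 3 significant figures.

Only the total current is stated, so first find the parallel equivalent to get the voltage across the combination.
1/R_eq = 1/15.0 + 1/577 + 1/470 + 1/22.0 ⇒ R_eq = 8.622 Ω
V = I_total × R_eq = 1.740 × 8.622 = 15.00 V
P_R3 = V² / R3 = (15.00)² / 470 = 0.4789 W

479 mW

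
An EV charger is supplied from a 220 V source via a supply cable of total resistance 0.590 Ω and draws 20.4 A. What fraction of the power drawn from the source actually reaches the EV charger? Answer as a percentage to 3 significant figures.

The supply cable carries the full 20.4 A.
P_line = I² R_line = (20.40)² × 0.590 = 245.5 W
P_source = V I = 220 × 20.40 = 4488 W; P_load = 4242 W
η = P_load / P_source = 4242 / 4488 = 0.9453

94.5 %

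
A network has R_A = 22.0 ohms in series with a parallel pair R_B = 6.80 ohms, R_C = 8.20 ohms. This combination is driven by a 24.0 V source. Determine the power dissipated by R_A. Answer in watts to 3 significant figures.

First combine the parallel branches into one equivalent R_p, then R_A + R_p is a series pair.
R_p = (6.80×8.20)/(6.80+8.20) = 3.717 Ω
R_total = 22.0 + 3.717 = 25.72 Ω
I = V / R_total = 24.0 / 25.72 = 0.9332 A
All the current flows through R_A; use P = I²R.
P_R_A = (0.9332)² × 22.0 = 19.16 W

19.2 W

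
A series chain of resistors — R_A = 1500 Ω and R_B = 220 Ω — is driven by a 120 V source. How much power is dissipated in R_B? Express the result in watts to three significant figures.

In a series string the same current flows through every resistor — find that current, then P = I²R for the one we want.
R_total = 1500 + 220 = 1720 Ω
I = V / R_total = 120 / 1720 = 0.06977 A
P_R_B = I² × R_B = (0.06977)² × 220 = 1.071 W

1.07 W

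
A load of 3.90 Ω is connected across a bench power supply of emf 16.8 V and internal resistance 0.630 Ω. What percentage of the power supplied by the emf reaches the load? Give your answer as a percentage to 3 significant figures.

η = P_load/(P_load+P_int) = I²R/(I²R+I²r) = R/(R+r) — the I² cancels for series elements.
η = R / (R + r) = 3.90 / (3.90 + 0.630) = 0.8609

86.1 %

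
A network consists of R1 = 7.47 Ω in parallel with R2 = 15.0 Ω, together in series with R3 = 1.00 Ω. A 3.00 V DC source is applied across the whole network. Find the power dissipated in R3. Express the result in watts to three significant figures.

Reduce the parallel combination to a single R_p; the circuit then becomes R_p in series with the remaining resistor.
R_p = (7.47×15.0)/(7.47+15.0) = 4.987 Ω
R_total = R_p + 1.00 = 4.987 + 1.00 = 5.987 Ω
I = V / R_total = 3.00 / 5.987 = 0.5011 A
R3 carries the full series current, so P = I²R.
P_R3 = (0.5011)² × 1.00 = 0.2511 W

0.251 W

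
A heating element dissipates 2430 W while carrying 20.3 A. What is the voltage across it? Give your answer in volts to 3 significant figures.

120 V

The two known quantities fix the third via V = P / I.
V = 2430 / 20.30 = 119.7 V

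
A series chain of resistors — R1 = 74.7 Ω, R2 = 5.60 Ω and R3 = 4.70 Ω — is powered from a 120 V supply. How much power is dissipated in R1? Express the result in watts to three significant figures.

Every series element carries the same I. Get I from the total resistance, then P = I² × R1.
R_total = 74.7 + 5.60 + 4.70 = 85.00 Ω
I = V / R_total = 120 / 85.00 = 1.412 A
P_R1 = I² × R1 = (1.412)² × 74.7 = 148.9 W

149 W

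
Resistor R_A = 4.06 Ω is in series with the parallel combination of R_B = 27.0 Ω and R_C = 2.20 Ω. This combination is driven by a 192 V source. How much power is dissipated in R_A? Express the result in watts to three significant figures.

4030 W

Reduce the parallel pair to R_p first; the network is then a simple series string.
R_p = (27.0×2.20)/(27.0+2.20) = 2.034 Ω
R_total = 4.06 + 2.034 = 6.094 Ω
I = V / R_total = 192 / 6.094 = 31.51 A
R_A is in the main series path, so its power is I²R_A.
P_R_A = (31.51)² × 4.06 = 4030 W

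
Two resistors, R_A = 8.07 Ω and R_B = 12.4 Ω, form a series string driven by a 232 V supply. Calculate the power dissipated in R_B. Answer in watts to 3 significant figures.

Series elements share the same current, so find I first, then use P = I²R.
R_total = 8.07 + 12.4 = 20.47 Ω
I = V / R_total = 232 / 20.47 = 11.33 A
P_R_B = I² × R_B = (11.33)² × 12.4 = 1593 W

1590 W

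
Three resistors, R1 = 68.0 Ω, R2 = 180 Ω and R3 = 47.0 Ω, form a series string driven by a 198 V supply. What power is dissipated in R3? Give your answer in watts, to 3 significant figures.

21.2 W

Since the resistors are in series they all carry the loop current I = V/R_total; the power in any one is I²R.
R_total = 68.0 + 180 + 47.0 = 295.0 Ω
I = V / R_total = 198 / 295.0 = 0.6712 A
P_R3 = I² × R3 = (0.6712)² × 47.0 = 21.17 W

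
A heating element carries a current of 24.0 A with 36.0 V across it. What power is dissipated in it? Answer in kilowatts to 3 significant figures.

0.864 kW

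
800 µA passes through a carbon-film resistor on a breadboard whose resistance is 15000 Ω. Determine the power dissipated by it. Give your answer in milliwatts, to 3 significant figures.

9.60 mW

Knowing I and R, the power is just I²R — no need to find V first.
P = (0.0008000 A)² × 15000 Ω = 0.009600 W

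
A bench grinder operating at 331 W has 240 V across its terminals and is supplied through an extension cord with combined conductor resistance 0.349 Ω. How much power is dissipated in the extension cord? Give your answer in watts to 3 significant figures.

0.664 W

Only the current and the line resistance are needed for the I²R loss.
I = P / V = 331 / 240 = 1.379 A through the extension cord.
P_line = I² R_line = (1.379)² × 0.349 = 0.6638 W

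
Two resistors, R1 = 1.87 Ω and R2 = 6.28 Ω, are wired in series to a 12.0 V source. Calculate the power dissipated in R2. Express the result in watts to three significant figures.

The current is common to all series resistors; compute it, then apply P = I²R for the target.
R_total = 1.87 + 6.28 = 8.150 Ω
I = V / R_total = 12.0 / 8.150 = 1.472 A
P_R2 = I² × R2 = (1.472)² × 6.28 = 13.61 W

13.6 W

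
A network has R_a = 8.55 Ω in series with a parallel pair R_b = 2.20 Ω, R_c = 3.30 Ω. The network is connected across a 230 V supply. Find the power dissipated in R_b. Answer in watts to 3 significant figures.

430 W

Replace R_b and R_c with their parallel equivalent so the circuit becomes R_a in series with R_p.
R_p = (2.20×3.30)/(2.20+3.30) = 1.320 Ω
R_total = 8.55 + 1.320 = 9.870 Ω
I = V / R_total = 230 / 9.870 = 23.30 A
Voltage across the parallel pair: V_p = I × R_p = 23.30 × 1.320 = 30.76 V
With V_p across R_b, its power is V_p²/R_b.
P_R_b = (30.76)² / 2.20 = 430.1 W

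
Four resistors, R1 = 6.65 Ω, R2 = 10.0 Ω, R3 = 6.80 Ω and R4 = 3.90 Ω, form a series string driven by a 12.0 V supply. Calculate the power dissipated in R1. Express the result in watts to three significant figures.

1.28 W

Every series element carries the same I. Get I from the total resistance, then P = I² × R1.
R_total = 6.65 + 10.0 + 6.80 + 3.90 = 27.35 Ω
I = V / R_total = 12.0 / 27.35 = 0.4388 A
P_R1 = I² × R1 = (0.4388)² × 6.65 = 1.280 W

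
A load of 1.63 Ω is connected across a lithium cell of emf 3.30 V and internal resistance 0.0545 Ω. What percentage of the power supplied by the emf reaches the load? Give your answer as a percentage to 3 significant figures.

Both r and R carry the same current, so the power split is just the resistance split: η = R/(R+r).
η = R / (R + r) = 1.63 / (1.63 + 0.0545) = 0.9676

96.8 %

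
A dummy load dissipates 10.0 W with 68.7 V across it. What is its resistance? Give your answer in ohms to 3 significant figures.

472 Ω

From P = V I = I²R = V²/R, with the two given quantities we get R = V² / P.
R = (68.7)² / 10.0 = 472.0 Ω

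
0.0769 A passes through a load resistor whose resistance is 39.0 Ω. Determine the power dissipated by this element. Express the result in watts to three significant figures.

The current through and the resistance of the element are both given; use P = I²R.
P = (0.07690 A)² × 39.0 Ω = 0.2306 W

0.231 W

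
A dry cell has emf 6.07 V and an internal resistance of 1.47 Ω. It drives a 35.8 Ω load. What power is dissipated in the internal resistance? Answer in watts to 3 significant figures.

Internal loss is I²r, with I set by the total series resistance r+R.
I = ε / (r + R) = 6.07 / (1.47 + 35.8) = 0.1629 A
P_int = I² r = (0.1629)² × 1.47 = 0.03899 W

0.0390 W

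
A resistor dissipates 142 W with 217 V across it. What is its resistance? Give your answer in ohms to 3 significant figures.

Rearranging the power relation for the two known quantities gives R = V² / P.
R = (217)² / 142 = 331.6 Ω

332 Ω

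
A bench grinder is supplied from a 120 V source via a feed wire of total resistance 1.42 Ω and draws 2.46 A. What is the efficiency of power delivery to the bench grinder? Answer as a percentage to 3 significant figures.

The feed wire carries the full 2.46 A.
P_line = I² R_line = (2.460)² × 1.42 = 8.593 W
P_source = V I = 120 × 2.460 = 295.2 W; P_load = 286.6 W
η = P_load / P_source = 286.6 / 295.2 = 0.9709

97.1 %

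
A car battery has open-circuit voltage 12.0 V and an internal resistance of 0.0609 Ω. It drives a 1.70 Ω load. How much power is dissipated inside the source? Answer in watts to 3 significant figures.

Internal loss is I²r, with I set by the total series resistance r+R.
I = ε / (r + R) = 12.0 / (0.0609 + 1.70) = 6.815 A
P_int = I² r = (6.815)² × 0.0609 = 2.828 W

2.83 W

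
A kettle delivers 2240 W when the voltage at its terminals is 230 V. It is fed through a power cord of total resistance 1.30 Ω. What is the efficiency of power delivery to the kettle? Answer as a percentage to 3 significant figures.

94.8 %

I = P / V = 2240 / 230 = 9.739 A through the power cord.
P_line = I² R_line = (9.739)² × 1.30 = 123.3 W
P_source = P_load + P_line = 2240 + 123.3 = 2363 W
η = P_load / P_source = 2240 / 2363 = 0.9478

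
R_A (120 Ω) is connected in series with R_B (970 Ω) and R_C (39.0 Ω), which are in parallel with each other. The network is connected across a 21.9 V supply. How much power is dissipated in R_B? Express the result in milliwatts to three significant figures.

28.0 mW

Reduce the parallel pair to R_p first; the network is then a simple series string.
R_p = (970×39.0)/(970+39.0) = 37.49 Ω
R_total = 120 + 37.49 = 157.5 Ω
I = V / R_total = 21.9 / 157.5 = 0.1391 A
Voltage across the parallel pair: V_p = I × R_p = 0.1391 × 37.49 = 5.213 V
With V_p across R_B, its power is V_p²/R_B.
P_R_B = (5.213)² / 970 = 0.02802 W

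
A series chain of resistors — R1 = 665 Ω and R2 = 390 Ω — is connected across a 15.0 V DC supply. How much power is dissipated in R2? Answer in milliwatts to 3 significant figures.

The current is common to all series resistors; compute it, then apply P = I²R for the target.
R_total = 665 + 390 = 1055 Ω
I = V / R_total = 15.0 / 1055 = 0.01422 A
P_R2 = I² × R2 = (0.01422)² × 390 = 0.07884 W

78.8 mW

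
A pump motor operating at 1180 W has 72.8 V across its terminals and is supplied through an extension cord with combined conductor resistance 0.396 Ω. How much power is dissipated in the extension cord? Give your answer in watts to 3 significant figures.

Only the current and the line resistance are needed for the I²R loss.
I = P / V = 1180 / 72.8 = 16.21 A through the extension cord.
P_line = I² R_line = (16.21)² × 0.396 = 104.0 W

104 W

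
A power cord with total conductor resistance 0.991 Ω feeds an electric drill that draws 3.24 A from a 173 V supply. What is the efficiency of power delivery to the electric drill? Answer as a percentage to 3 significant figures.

98.1 %

The power cord carries the full 3.24 A.
P_line = I² R_line = (3.240)² × 0.991 = 10.40 W
P_source = V I = 173 × 3.240 = 560.5 W; P_load = 550.1 W
η = P_load / P_source = 550.1 / 560.5 = 0.9814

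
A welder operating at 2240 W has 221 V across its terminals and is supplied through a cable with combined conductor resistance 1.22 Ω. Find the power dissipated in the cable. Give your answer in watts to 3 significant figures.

The cable is a series resistance carrying the load current; its dissipation is I²R_line.
I = P / V = 2240 / 221 = 10.14 A through the cable.
P_line = I² R_line = (10.14)² × 1.22 = 125.3 W

125 W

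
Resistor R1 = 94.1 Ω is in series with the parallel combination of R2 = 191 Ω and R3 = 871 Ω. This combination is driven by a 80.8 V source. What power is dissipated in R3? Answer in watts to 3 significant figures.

Replace R2 and R3 with their parallel equivalent so the circuit becomes R1 in series with R_p.
R_p = (191×871)/(191+871) = 156.6 Ω
R_total = 94.1 + 156.6 = 250.7 Ω
I = V / R_total = 80.8 / 250.7 = 0.3222 A
Voltage across the parallel pair: V_p = I × R_p = 0.3222 × 156.6 = 50.48 V
R3 sees V_p directly, so P = V_p² / R3.
P_R3 = (50.48)² / 871 = 2.925 W

2.93 W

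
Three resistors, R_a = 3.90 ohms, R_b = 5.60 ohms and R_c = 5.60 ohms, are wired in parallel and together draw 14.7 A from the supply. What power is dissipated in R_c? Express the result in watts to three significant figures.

Only the total current is stated, so first find the parallel equivalent to get the voltage across the combination.
1/R_eq = 1/3.90 + 1/5.60 + 1/5.60 ⇒ R_eq = 1.630 Ω
V = I_total × R_eq = 14.70 × 1.630 = 23.96 V
P_R_c = V² / R_c = (23.96)² / 5.60 = 102.5 W

103 W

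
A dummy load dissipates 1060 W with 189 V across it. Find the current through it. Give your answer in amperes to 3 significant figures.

The two known quantities fix the third via I = P / V.
I = 1060 / 189 = 5.608 A

5.61 A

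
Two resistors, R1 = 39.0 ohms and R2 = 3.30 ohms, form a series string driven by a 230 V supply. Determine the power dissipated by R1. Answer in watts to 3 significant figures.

1150 W

Every series element carries the same I. Get I from the total resistance, then P = I² × R1.
R_total = 39.0 + 3.30 = 42.30 Ω
I = V / R_total = 230 / 42.30 = 5.437 A
P_R1 = I² × R1 = (5.437)² × 39.0 = 1153 W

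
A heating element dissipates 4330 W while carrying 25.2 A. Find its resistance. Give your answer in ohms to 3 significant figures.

6.82 Ω

From P = V I = I²R = V²/R, with the two given quantities we get R = P / I².
R = 4330 / (25.20)² = 6.818 Ω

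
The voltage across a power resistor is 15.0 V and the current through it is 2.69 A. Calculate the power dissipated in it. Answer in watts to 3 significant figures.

Both the voltage across and the current through the element are known, so P = V I applies directly.
P = 15.0 V × 2.690 A = 40.35 W

40.4 W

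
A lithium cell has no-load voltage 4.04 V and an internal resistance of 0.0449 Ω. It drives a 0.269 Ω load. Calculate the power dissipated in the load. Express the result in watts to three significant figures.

44.6 W

With r and R in series, I = ε/(r+R); the load dissipates I²R.
I = ε / (r + R) = 4.04 / (0.0449 + 0.269) = 12.87 A
P_load = I² R = (12.87)² × 0.269 = 44.56 W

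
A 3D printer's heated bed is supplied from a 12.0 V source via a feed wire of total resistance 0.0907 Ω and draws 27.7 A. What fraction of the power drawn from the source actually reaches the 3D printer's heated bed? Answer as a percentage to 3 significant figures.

79.1 %

The feed wire carries the full 27.7 A.
P_line = I² R_line = (27.70)² × 0.0907 = 69.59 W
P_source = V I = 12.0 × 27.70 = 332.4 W; P_load = 262.8 W
η = P_load / P_source = 262.8 / 332.4 = 0.7906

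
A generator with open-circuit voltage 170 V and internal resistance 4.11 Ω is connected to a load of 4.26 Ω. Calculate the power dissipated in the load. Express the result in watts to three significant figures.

Load and internal resistance form a series loop — compute the loop current, then the load power via I²R.
I = ε / (r + R) = 170 / (4.11 + 4.26) = 20.31 A
P_load = I² R = (20.31)² × 4.26 = 1757 W

1760 W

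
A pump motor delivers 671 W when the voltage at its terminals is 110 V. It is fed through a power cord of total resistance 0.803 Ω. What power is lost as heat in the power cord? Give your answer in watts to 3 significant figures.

29.9 W

The power cord and load are in series, so the same current flows in both; the loss is I²R_line.
I = P / V = 671 / 110 = 6.100 A through the power cord.
P_line = I² R_line = (6.100)² × 0.803 = 29.88 W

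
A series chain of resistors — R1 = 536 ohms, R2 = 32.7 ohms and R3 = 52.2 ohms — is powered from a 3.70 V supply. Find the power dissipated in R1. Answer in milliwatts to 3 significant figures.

The current is common to all series resistors; compute it, then apply P = I²R for the target.
R_total = 536 + 32.7 + 52.2 = 620.9 Ω
I = V / R_total = 3.70 / 620.9 = 0.005959 A
P_R1 = I² × R1 = (0.005959)² × 536 = 0.01903 W

19.0 mW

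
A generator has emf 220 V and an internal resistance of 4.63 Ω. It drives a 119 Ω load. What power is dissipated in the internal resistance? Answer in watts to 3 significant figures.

The internal resistance carries the same current as the load; P_int = I²r.
I = ε / (r + R) = 220 / (4.63 + 119) = 1.780 A
P_int = I² r = (1.780)² × 4.63 = 14.66 W

14.7 W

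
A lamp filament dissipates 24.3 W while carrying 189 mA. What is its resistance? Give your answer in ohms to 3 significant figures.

Rearranging the power relation for the two known quantities gives R = P / I².
R = 24.3 / (0.1890)² = 680.3 Ω

680 Ω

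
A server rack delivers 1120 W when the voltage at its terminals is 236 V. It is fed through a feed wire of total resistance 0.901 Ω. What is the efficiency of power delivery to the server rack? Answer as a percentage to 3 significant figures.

I = P / V = 1120 / 236 = 4.746 A through the feed wire.
P_line = I² R_line = (4.746)² × 0.901 = 20.29 W
P_source = P_load + P_line = 1120 + 20.29 = 1140 W
η = P_load / P_source = 1120 / 1140 = 0.9822

98.2 %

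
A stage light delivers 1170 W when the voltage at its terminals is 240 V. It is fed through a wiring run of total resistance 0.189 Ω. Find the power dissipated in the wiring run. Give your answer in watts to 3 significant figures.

4.49 W

The wiring run is a series resistance carrying the load current; its dissipation is I²R_line.
I = P / V = 1170 / 240 = 4.875 A through the wiring run.
P_line = I² R_line = (4.875)² × 0.189 = 4.492 W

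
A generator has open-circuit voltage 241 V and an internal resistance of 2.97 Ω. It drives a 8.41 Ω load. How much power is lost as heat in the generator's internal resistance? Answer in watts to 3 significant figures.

The internal resistance carries the same current as the load; P_int = I²r.
I = ε / (r + R) = 241 / (2.97 + 8.41) = 21.18 A
P_int = I² r = (21.18)² × 2.97 = 1332 W

1330 W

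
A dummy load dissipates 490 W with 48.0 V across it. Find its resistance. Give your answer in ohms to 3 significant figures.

4.70 Ω

From P = V I = I²R = V²/R, with the two given quantities we get R = V² / P.
R = (48.0)² / 490 = 4.702 Ω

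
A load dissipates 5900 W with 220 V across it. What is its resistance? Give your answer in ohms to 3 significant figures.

8.20 Ω

The two known quantities fix the third via R = V² / P.
R = (220)² / 5900 = 8.203 Ω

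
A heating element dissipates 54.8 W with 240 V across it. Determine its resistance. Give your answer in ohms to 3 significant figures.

1050 Ω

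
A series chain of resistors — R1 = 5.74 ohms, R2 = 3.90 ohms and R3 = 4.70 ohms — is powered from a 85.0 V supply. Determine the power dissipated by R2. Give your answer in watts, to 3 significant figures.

In a series string the same current flows through every resistor — find that current, then P = I²R for the one we want.
R_total = 5.74 + 3.90 + 4.70 = 14.34 Ω
I = V / R_total = 85.0 / 14.34 = 5.927 A
P_R2 = I² × R2 = (5.927)² × 3.90 = 137.0 W

137 W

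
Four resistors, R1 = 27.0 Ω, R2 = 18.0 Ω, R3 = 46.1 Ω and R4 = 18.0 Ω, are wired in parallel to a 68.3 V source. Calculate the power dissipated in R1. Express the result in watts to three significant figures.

173 W

Every branch has 68.3 V across it, so for R1 the power is simply V²/R.
P_R1 = V² / R1 = (68.3)² / 27.0 Ω = 172.8 W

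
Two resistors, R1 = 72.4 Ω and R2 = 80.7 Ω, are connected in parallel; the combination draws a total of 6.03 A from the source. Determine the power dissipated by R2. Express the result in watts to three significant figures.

656 W

Only the total current is stated, so first find the parallel equivalent to get the voltage across the combination.
1/R_eq = 1/72.4 + 1/80.7 ⇒ R_eq = 38.16 Ω
V = I_total × R_eq = 6.030 × 38.16 = 230.1 V
P_R2 = V² / R2 = (230.1)² / 80.7 = 656.2 W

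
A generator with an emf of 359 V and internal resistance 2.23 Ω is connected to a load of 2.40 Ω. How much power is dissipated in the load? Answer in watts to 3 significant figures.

14400 W

The internal resistance and the load are in series, so the same I flows through both; get I from ε/(r+R), then I²R for the load.
I = ε / (r + R) = 359 / (2.23 + 2.40) = 77.54 A
P_load = I² R = (77.54)² × 2.40 = 14430 W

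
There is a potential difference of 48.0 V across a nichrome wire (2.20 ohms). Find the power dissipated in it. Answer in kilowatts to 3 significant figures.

1.05 kW

With V across and R both known, P = V²/R gives the dissipation directly.
P = (48.0 V)² / 2.20 Ω = 1047 W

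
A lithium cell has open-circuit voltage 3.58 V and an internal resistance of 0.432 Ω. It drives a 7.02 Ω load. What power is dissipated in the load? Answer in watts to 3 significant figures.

Load and internal resistance form a series loop — compute the loop current, then the load power via I²R.
I = ε / (r + R) = 3.58 / (0.432 + 7.02) = 0.4804 A
P_load = I² R = (0.4804)² × 7.02 = 1.620 W

1.62 W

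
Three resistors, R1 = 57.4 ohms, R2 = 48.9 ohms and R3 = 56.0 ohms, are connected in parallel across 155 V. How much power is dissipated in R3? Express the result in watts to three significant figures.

429 W

Every branch has 155 V across it, so for R3 the power is simply V²/R.
P_R3 = V² / R3 = (155)² / 56.0 Ω = 429.0 W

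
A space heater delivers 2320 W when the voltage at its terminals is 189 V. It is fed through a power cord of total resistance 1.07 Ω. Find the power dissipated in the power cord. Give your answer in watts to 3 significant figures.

The power cord is a series resistance carrying the load current; its dissipation is I²R_line.
I = P / V = 2320 / 189 = 12.28 A through the power cord.
P_line = I² R_line = (12.28)² × 1.07 = 161.2 W

161 W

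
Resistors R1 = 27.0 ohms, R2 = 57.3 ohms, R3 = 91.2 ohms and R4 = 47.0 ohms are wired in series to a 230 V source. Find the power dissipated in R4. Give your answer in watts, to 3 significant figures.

50.2 W

In a series string the same current flows through every resistor — find that current, then P = I²R for the one we want.
R_total = 27.0 + 57.3 + 91.2 + 47.0 = 222.5 Ω
I = V / R_total = 230 / 222.5 = 1.034 A
P_R4 = I² × R4 = (1.034)² × 47.0 = 50.22 W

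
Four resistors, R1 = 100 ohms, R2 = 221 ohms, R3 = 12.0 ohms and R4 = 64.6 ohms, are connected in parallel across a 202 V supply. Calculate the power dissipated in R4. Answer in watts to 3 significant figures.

632 W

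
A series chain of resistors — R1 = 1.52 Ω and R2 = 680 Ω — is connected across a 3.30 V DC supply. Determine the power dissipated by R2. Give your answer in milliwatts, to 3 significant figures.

In a series string the same current flows through every resistor — find that current, then P = I²R for the one we want.
R_total = 1.52 + 680 = 681.5 Ω
I = V / R_total = 3.30 / 681.5 = 0.004842 A
P_R2 = I² × R2 = (0.004842)² × 680 = 0.01594 W

15.9 mW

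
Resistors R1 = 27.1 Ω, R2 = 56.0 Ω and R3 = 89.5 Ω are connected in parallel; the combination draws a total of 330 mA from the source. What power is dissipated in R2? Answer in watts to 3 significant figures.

The branches share the same voltage, but only the total current is given — find V from the equivalent resistance first.
1/R_eq = 1/27.1 + 1/56.0 + 1/89.5 ⇒ R_eq = 15.17 Ω
V = I_total × R_eq = 0.3300 × 15.17 = 5.005 V
P_R2 = V² / R2 = (5.005)² / 56.0 = 0.4474 W

0.447 W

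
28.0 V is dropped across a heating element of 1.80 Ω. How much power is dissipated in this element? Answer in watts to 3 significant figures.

Voltage and resistance are given, so P = V²/R is the one-step route.
P = (28.0 V)² / 1.80 Ω = 435.6 W

436 W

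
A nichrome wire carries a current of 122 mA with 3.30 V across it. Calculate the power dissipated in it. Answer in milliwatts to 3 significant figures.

V and I are known directly — P = V I, no intermediate step needed.
P = 3.30 V × 0.1220 A = 0.4026 W

403 mW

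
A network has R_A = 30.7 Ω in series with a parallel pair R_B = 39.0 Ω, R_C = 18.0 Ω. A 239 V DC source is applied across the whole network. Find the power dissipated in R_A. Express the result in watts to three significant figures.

948 W

Reduce the parallel pair to R_p first; the network is then a simple series string.
R_p = (39.0×18.0)/(39.0+18.0) = 12.32 Ω
R_total = 30.7 + 12.32 = 43.02 Ω
I = V / R_total = 239 / 43.02 = 5.556 A
The full supply current passes through R_A: P = I²R.
P_R_A = (5.556)² × 30.7 = 947.7 W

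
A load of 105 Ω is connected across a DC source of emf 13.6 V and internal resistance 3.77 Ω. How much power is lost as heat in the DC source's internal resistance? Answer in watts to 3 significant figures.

r is in series with the load, so it carries the full circuit current — the loss in it is I²r.
I = ε / (r + R) = 13.6 / (3.77 + 105) = 0.1250 A
P_int = I² r = (0.1250)² × 3.77 = 0.05894 W

0.0589 W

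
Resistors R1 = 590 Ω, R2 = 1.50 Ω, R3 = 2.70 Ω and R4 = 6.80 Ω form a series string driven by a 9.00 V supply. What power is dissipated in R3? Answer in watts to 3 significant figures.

0.000605 W

Since the resistors are in series they all carry the loop current I = V/R_total; the power in any one is I²R.
R_total = 590 + 1.50 + 2.70 + 6.80 = 601.0 Ω
I = V / R_total = 9.00 / 601.0 = 0.01498 A
P_R3 = I² × R3 = (0.01498)² × 2.70 = 0.0006055 W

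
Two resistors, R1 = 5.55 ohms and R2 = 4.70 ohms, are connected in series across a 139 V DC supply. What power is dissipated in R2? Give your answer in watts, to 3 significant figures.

Every series element carries the same I. Get I from the total resistance, then P = I² × R2.
R_total = 5.55 + 4.70 = 10.25 Ω
I = V / R_total = 139 / 10.25 = 13.56 A
P_R2 = I² × R2 = (13.56)² × 4.70 = 864.3 W

864 W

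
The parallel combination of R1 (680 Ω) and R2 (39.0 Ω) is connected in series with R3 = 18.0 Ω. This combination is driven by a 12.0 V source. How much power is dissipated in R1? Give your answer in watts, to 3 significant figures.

Combine R1 and R2 into their parallel equivalent first, reducing the network to two series resistors.
R_p = (680×39.0)/(680+39.0) = 36.88 Ω
R_total = R_p + 18.0 = 36.88 + 18.0 = 54.88 Ω
I = V / R_total = 12.0 / 54.88 = 0.2186 A
Voltage across the parallel pair: V_p = I × R_p = 0.2186 × 36.88 = 8.064 V
R1 sits across V_p; its power is V_p²/R.
P_R1 = (8.064)² / 680 = 0.09564 W

0.0956 W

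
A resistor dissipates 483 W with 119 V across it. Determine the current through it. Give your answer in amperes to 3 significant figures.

4.06 A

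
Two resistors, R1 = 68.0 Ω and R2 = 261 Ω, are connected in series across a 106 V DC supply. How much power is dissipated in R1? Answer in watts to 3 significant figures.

Series elements share the same current, so find I first, then use P = I²R.
R_total = 68.0 + 261 = 329.0 Ω
I = V / R_total = 106 / 329.0 = 0.3222 A
P_R1 = I² × R1 = (0.3222)² × 68.0 = 7.059 W

7.06 W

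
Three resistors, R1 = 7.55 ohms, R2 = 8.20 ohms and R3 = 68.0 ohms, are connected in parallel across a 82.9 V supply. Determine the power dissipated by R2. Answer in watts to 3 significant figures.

838 W

The supply voltage appears across each parallel branch — just use P = V²/R2.
P_R2 = V² / R2 = (82.9)² / 8.20 Ω = 838.1 W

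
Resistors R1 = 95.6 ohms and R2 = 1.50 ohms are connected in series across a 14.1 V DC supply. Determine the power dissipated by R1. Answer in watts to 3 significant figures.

Series elements share the same current, so find I first, then use P = I²R.
R_total = 95.6 + 1.50 = 97.10 Ω
I = V / R_total = 14.1 / 97.10 = 0.1452 A
P_R1 = I² × R1 = (0.1452)² × 95.6 = 2.016 W

2.02 W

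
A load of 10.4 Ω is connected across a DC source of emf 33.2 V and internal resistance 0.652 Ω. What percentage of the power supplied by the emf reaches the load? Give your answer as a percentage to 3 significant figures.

94.1 %

The source delivers εI, of which I²R reaches the load and I²r is lost; since I is common, η = R/(R+r).
η = R / (R + r) = 10.4 / (10.4 + 0.652) = 0.9410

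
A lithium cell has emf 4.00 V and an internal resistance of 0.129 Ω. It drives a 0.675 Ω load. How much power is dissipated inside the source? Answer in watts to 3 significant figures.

r is in series with the load, so it carries the full circuit current — the loss in it is I²r.
I = ε / (r + R) = 4.00 / (0.129 + 0.675) = 4.975 A
P_int = I² r = (4.975)² × 0.129 = 3.193 W

3.19 W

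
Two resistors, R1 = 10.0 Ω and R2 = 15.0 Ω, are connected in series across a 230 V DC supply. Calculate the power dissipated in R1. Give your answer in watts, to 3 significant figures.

Series elements share the same current, so find I first, then use P = I²R.
R_total = 10.0 + 15.0 = 25.00 Ω
I = V / R_total = 230 / 25.00 = 9.200 A
P_R1 = I² × R1 = (9.200)² × 10.0 = 846.4 W

846 W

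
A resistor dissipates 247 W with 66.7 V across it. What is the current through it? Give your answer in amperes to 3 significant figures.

Rearranging the power relation for the two known quantities gives I = P / V.
I = 247 / 66.7 = 3.703 A

3.70 A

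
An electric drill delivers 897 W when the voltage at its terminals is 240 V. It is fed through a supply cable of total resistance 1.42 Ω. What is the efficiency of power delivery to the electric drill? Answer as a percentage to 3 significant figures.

97.8 %

I = P / V = 897 / 240 = 3.737 A through the supply cable.
P_line = I² R_line = (3.737)² × 1.42 = 19.84 W
P_source = P_load + P_line = 897.0 + 19.84 = 916.8 W
η = P_load / P_source = 897.0 / 916.8 = 0.9784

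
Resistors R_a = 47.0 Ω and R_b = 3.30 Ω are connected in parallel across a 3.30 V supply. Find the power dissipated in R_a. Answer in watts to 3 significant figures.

The supply voltage appears across each parallel branch — just use P = V²/R_a.
P_R_a = V² / R_a = (3.30)² / 47.0 Ω = 0.2317 W

0.232 W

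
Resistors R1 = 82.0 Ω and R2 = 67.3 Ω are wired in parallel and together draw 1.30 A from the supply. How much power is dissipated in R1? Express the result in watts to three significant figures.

We need the common branch voltage; get it from I_total × R_eq, then P = V²/R for the branch.
1/R_eq = 1/82.0 + 1/67.3 ⇒ R_eq = 36.96 Ω
V = I_total × R_eq = 1.300 × 36.96 = 48.05 V
P_R1 = V² / R1 = (48.05)² / 82.0 = 28.16 W

28.2 W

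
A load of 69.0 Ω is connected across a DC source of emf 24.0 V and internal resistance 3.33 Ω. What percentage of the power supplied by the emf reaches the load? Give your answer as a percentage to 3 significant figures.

95.4 %

The source delivers εI, of which I²R reaches the load and I²r is lost; since I is common, η = R/(R+r).
η = R / (R + r) = 69.0 / (69.0 + 3.33) = 0.9540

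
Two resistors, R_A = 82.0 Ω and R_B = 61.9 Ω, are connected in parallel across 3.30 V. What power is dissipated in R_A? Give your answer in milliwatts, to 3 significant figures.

Every branch has 3.30 V across it, so for R_A the power is simply V²/R.
P_R_A = V² / R_A = (3.30)² / 82.0 Ω = 0.1328 W

133 mW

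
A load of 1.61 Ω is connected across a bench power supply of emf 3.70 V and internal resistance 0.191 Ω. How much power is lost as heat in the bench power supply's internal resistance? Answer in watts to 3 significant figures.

0.806 W

The internal resistance carries the same current as the load; P_int = I²r.
I = ε / (r + R) = 3.70 / (0.191 + 1.61) = 2.054 A
P_int = I² r = (2.054)² × 0.191 = 0.8061 W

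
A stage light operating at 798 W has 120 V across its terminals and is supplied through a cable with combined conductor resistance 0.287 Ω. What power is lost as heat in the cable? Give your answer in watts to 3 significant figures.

12.7 W

Line loss is just I²R for the cable — we know both I and R_line directly.
I = P / V = 798 / 120 = 6.650 A through the cable.
P_line = I² R_line = (6.650)² × 0.287 = 12.69 W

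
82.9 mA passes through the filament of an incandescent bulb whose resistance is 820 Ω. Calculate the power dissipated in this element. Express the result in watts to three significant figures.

With I and R stated, P = I²R applies in one step.
P = (0.08290 A)² × 820 Ω = 5.635 W

5.64 W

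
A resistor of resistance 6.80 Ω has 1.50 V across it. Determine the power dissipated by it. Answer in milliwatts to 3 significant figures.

331 mW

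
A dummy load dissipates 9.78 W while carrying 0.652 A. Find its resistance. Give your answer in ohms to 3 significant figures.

23.0 Ω

Rearranging the power relation for the two known quantities gives R = P / I².
R = 9.78 / (0.6520)² = 23.01 Ω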